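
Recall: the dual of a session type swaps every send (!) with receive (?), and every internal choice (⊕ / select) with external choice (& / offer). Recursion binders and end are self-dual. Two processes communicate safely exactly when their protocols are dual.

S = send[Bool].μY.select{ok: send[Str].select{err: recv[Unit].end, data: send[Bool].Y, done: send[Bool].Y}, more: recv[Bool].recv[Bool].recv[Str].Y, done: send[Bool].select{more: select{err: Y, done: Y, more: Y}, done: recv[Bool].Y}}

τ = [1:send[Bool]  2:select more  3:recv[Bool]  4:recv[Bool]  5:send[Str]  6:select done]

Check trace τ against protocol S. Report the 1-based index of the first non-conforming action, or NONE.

@1 send[Bool]  match  now at μY.…
@2 select more  match  now at recv[Bool].recv[Bool].recv[Str].μY.…
@3 recv[Bool]  match  now at recv[Bool].recv[Str].μY.…
@4 recv[Bool]  match  now at recv[Str].μY.…
@5 got send[Str], protocol expects recv[Str]  ✗

5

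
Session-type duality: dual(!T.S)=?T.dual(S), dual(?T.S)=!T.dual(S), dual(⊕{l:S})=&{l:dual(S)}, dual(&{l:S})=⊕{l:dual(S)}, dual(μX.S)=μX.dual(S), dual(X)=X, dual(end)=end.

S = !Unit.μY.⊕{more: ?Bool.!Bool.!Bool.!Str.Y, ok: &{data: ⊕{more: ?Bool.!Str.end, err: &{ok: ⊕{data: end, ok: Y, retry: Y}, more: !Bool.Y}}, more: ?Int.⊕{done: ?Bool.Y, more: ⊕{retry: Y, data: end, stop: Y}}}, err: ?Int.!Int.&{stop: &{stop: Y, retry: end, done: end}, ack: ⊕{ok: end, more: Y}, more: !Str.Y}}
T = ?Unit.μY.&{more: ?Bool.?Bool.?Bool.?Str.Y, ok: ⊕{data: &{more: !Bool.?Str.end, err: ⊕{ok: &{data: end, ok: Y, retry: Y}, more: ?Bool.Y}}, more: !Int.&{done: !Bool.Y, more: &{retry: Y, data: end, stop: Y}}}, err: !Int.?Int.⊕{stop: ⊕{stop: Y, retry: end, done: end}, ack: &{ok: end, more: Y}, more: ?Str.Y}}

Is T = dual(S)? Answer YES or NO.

NO

!Unit | ?Unit  match
  μY | μY  match (binder kept)
    ⊕{more,ok,err} | &{more,ok,err}  match labels match
      [more]
        ?Bool | ?Bool  ✗ same direction on both sides — not dual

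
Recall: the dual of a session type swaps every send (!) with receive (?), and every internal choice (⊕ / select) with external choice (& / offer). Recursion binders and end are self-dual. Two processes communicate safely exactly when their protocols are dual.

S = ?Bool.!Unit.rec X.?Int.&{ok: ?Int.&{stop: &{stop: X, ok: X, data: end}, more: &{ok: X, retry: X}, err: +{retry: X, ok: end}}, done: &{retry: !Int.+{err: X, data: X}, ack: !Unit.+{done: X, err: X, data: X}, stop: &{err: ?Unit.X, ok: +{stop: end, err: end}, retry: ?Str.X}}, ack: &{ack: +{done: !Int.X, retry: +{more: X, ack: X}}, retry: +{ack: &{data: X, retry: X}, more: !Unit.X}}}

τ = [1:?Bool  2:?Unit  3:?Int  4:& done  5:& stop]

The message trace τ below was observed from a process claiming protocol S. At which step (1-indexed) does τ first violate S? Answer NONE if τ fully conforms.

@1 ?Bool  ok  cont: !Unit.rec X.…
@2 got ?Unit, protocol expects !Unit  ✗

2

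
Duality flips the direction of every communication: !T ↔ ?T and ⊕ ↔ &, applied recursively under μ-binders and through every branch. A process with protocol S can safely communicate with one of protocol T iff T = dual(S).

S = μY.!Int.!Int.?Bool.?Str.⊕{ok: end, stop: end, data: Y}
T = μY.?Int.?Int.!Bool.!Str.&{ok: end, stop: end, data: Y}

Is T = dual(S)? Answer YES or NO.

μY ‖ μY  ok (μ self-dual)
  !Int ‖ ?Int  ok
    !Int ‖ ?Int  ok
      ?Bool ‖ !Bool  ok
        ?Str ‖ !Str  ok
          ⊕{ok,stop,data} ‖ &{ok,stop,data}  ok labels match
            • ok:
              end ‖ end  ok
            • stop:
              end ‖ end  ok
            • data:
              Y ‖ Y  ok

YES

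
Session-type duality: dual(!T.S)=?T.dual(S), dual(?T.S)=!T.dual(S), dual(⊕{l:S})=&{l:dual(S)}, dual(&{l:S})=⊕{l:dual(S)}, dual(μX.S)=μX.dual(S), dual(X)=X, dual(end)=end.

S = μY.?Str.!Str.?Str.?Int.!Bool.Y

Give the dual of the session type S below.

μY.!Str.?Str.!Str.!Int.?Bool.Y

μY ↦ μY  (rec unchanged)
  ?Str ↦ !Str
    !Str ↦ ?Str
      ?Str ↦ !Str
        ?Int ↦ !Int
          !Bool ↦ ?Bool
            dual(Y) = Y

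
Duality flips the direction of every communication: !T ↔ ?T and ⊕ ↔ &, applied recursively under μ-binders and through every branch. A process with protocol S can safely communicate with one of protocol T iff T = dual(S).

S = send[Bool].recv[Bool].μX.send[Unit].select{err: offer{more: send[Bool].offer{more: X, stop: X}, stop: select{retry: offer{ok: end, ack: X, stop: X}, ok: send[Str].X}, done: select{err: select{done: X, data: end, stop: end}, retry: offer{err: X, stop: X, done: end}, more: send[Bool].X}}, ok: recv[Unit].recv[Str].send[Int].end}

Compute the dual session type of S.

recv[Bool].send[Bool].μX.recv[Unit].offer{err: select{more: recv[Bool].select{more: X, stop: X}, stop: offer{retry: select{ok: end, ack: X, stop: X}, ok: recv[Str].X}, done: offer{err: offer{done: X, data: end, stop: end}, retry: select{err: X, stop: X, done: end}, more: recv[Bool].X}}, ok: send[Unit].send[Str].recv[Int].end}

send[Bool] → recv[Bool]
  recv[Bool] → send[Bool]
    μX → μX  (μ self-dual)
      send[Unit] → recv[Unit]
        select{err,ok} → offer{err,ok}  (select→offer)
          • err:
            offer{more,stop,done} → select{more,stop,done}  (&→⊕)
              • more:
                send[Bool] → recv[Bool]
                  offer{more,stop} → select{more,stop}  (&→⊕)
                    • more:
                      X self-dual
                    • stop:
                      X self-dual
              • stop:
                select{retry,ok} → offer{retry,ok}  (select→offer)
                  • retry:
                    offer{ok,ack,stop} → select{ok,ack,stop}  (&→⊕)
                      • ok:
                        end self-dual
                      • ack:
                        X self-dual
                      • stop:
                        X self-dual
                  • ok:
                    send[Str] → recv[Str]
                      X self-dual
              • done:
                select{err,retry,more} → offer{err,retry,more}  (select→offer)
                  • err:
                    select{done,data,stop} → offer{done,data,stop}  (select→offer)
                      • done:
                        X self-dual
                      • data:
                        end self-dual
                      • stop:
                        end self-dual
                  • retry:
                    offer{err,stop,done} → select{err,stop,done}  (&→⊕)
                      • err:
                        X self-dual
                      • stop:
                        X self-dual
                      • done:
                        end self-dual
                  • more:
                    send[Bool] → recv[Bool]
                      X self-dual
          • ok:
            recv[Unit] → send[Unit]
              recv[Str] → send[Str]
                send[Int] → recv[Int]
                  end self-dual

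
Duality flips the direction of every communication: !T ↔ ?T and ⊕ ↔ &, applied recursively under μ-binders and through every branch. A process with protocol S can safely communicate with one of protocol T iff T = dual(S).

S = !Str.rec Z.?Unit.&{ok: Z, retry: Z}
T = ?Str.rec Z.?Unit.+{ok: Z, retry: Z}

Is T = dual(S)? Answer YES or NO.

!Str ‖ ?Str  ok
  rec Z ‖ rec Z  ok (μ self-dual)
    ?Unit ‖ ?Unit  ✗ same direction on both sides — not dual

NO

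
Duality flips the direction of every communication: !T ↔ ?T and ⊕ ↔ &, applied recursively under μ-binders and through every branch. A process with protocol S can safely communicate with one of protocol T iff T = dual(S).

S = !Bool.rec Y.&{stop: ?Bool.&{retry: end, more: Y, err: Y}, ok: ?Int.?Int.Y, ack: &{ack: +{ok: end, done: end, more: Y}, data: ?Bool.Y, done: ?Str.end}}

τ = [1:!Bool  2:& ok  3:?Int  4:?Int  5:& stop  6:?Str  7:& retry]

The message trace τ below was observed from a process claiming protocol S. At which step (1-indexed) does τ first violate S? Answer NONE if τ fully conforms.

6

step 1: !Bool  match  state: rec Y.…
step 2: & ok  match  state: ?Int.?Int.rec Y.…
step 3: ?Int  match  state: ?Int.rec Y.…
step 4: ?Int  match  state: rec Y.…
step 5: & stop  match  state: ?Bool.&{retry: end, more: rec Y.…, err: rec Y.…}
step 6: got ?Str, protocol expects ?Bool  ✗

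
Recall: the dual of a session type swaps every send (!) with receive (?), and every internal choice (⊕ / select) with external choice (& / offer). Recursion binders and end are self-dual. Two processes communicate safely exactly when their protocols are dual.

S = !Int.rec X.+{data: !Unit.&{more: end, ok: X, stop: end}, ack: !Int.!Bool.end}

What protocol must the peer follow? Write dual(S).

!Int → ?Int
  rec X → rec X  (μ self-dual)
    +{data,ack} → &{data,ack}  (⊕→&)
      case data:
        !Unit → ?Unit
          &{more,ok,stop} → +{more,ok,stop}  (&→⊕)
            case more:
              dual(end) = end
            case ok:
              dual(X) = X
            case stop:
              dual(end) = end
      case ack:
        !Int → ?Int
          !Bool → ?Bool
            dual(end) = end

?Int.rec X.&{data: ?Unit.+{more: end, ok: X, stop: end}, ack: ?Int.?Bool.end}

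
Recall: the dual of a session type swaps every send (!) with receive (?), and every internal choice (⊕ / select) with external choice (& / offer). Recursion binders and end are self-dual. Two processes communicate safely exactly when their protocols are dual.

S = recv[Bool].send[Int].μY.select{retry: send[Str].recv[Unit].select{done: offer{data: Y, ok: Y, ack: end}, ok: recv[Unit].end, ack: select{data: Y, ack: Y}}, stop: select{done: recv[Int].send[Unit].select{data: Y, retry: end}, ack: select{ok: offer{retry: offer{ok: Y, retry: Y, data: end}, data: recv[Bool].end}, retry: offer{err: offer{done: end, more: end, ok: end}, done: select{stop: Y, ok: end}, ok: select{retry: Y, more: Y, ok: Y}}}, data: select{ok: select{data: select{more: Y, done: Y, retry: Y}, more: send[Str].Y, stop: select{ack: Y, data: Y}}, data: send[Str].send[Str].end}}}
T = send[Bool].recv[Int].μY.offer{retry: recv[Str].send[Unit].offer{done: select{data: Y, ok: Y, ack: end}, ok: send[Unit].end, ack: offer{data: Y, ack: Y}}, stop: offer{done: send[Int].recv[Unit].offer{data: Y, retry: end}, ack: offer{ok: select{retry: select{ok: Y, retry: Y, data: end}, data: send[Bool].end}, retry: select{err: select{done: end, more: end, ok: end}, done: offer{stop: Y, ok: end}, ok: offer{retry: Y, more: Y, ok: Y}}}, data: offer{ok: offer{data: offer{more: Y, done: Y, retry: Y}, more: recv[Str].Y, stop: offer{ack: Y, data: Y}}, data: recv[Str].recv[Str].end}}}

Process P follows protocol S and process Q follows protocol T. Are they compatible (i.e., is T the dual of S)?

YES

recv[Bool] vs send[Bool]  match
  send[Int] vs recv[Int]  match
    μY vs μY  match (μ self-dual)
      select{retry,stop} vs offer{retry,stop}  match labels match
        [retry]
          send[Str] vs recv[Str]  match
            recv[Unit] vs send[Unit]  match
              select{done,ok,ack} vs offer{done,ok,ack}  match labels match
                [done]
                  offer{data,ok,ack} vs select{data,ok,ack}  match labels match
                    [data]
                      Y vs Y  match
                    [ok]
                      Y vs Y  match
                    [ack]
                      end vs end  match
                [ok]
                  recv[Unit] vs send[Unit]  match
                    end vs end  match
                [ack]
                  select{data,ack} vs offer{data,ack}  match labels match
                    [data]
                      Y vs Y  match
                    [ack]
                      Y vs Y  match
        [stop]
          select{done,ack,data} vs offer{done,ack,data}  match labels match
            [done]
              recv[Int] vs send[Int]  match
                send[Unit] vs recv[Unit]  match
                  select{data,retry} vs offer{data,retry}  match labels match
                    [data]
                      Y vs Y  match
                    [retry]
                      end vs end  match
            [ack]
              select{ok,retry} vs offer{ok,retry}  match labels match
                [ok]
                  offer{retry,data} vs select{retry,data}  match labels match
                    [retry]
                      offer{ok,retry,data} vs select{ok,retry,data}  match labels match
                        [ok]
                          Y vs Y  match
                        [retry]
                          Y vs Y  match
                        [data]
                          end vs end  match
                    [data]
                      recv[Bool] vs send[Bool]  match
                        end vs end  match
                [retry]
                  offer{err,done,ok} vs select{err,done,ok}  match labels match
                    [err]
                      offer{done,more,ok} vs select{done,more,ok}  match labels match
                        [done]
                          end vs end  match
                        [more]
                          end vs end  match
                        [ok]
                          end vs end  match
                    [done]
                      select{stop,ok} vs offer{stop,ok}  match labels match
                        [stop]
                          Y vs Y  match
                        [ok]
                          end vs end  match
                    [ok]
                      select{retry,more,ok} vs offer{retry,more,ok}  match labels match
                        [retry]
                          Y vs Y  match
                        [more]
                          Y vs Y  match
                        [ok]
                          Y vs Y  match
            [data]
              select{ok,data} vs offer{ok,data}  match labels match
                [ok]
                  select{data,more,stop} vs offer{data,more,stop}  match labels match
                    [data]
                      select{more,done,retry} vs offer{more,done,retry}  match labels match
                        [more]
                          Y vs Y  match
                        [done]
                          Y vs Y  match
                        [retry]
                          Y vs Y  match
                    [more]
                      send[Str] vs recv[Str]  match
                        Y vs Y  match
                    [stop]
                      select{ack,data} vs offer{ack,data}  match labels match
                        [ack]
                          Y vs Y  match
                        [data]
                          Y vs Y  match
                [data]
                  send[Str] vs recv[Str]  match
                    send[Str] vs recv[Str]  match
                      end vs end  match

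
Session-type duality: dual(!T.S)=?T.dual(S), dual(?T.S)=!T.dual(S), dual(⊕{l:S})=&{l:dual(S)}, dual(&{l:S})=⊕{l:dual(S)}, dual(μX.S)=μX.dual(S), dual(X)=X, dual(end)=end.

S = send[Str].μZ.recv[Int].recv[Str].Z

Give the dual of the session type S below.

recv[Str].μZ.send[Int].send[Str].Z

send[Str] → recv[Str]
  μZ → μZ  (μ self-dual)
    recv[Int] → send[Int]
      recv[Str] → send[Str]
        dual(Z) = Z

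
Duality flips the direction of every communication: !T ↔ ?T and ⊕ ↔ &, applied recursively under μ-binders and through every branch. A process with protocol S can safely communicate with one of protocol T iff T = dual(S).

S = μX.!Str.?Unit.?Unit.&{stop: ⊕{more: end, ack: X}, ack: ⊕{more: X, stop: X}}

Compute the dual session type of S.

μX.?Str.!Unit.!Unit.⊕{stop: &{more: end, ack: X}, ack: &{more: X, stop: X}}

μX → μX  (binder kept)
  !Str → ?Str
    ?Unit → !Unit
      ?Unit → !Unit
        &{stop,ack} → ⊕{stop,ack}  (&→⊕)
          case stop:
            ⊕{more,ack} → &{more,ack}  (internal→external)
              case more:
                end ↦ end
              case ack:
                X ↦ X
          case ack:
            ⊕{more,stop} → &{more,stop}  (internal→external)
              case more:
                X ↦ X
              case stop:
                X ↦ X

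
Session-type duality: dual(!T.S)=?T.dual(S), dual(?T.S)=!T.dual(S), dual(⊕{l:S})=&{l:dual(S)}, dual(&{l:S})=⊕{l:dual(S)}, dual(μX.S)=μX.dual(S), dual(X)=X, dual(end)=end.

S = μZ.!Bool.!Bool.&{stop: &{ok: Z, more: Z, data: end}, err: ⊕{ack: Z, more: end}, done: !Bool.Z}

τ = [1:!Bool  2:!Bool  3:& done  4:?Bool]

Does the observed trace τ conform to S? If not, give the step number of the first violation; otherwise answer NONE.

4

@1 !Bool  match  cont: !Bool.&{stop: &{ok: μZ.…, more: μZ.…, data: end}, err: ⊕{ack: μZ.…, more: end}, done: !Bool.μZ.…}
@2 !Bool  match  cont: &{stop: &{ok: μZ.…, more: μZ.…, data: end}, err: ⊕{ack: μZ.…, more: end}, done: !Bool.μZ.…}
@3 & done  match  cont: !Bool.μZ.…
@4 got ?Bool, protocol expects !Bool  ✗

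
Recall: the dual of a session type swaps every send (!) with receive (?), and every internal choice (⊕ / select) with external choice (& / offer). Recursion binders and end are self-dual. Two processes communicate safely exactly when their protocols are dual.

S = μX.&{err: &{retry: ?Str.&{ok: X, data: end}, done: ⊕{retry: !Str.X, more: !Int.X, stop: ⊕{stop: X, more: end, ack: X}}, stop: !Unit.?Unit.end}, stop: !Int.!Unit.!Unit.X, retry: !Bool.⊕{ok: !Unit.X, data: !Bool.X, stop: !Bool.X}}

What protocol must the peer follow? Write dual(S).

μX = μX  (μ self-dual)
  &{err,stop,retry} = ⊕{err,stop,retry}  (offer→select)
    • err:
      &{retry,done,stop} = ⊕{retry,done,stop}  (offer→select)
        • retry:
          ?Str = !Str
            &{ok,data} = ⊕{ok,data}  (offer→select)
              • ok:
                dual(X) = X
              • data:
                dual(end) = end
        • done:
          ⊕{retry,more,stop} = &{retry,more,stop}  (⊕→&)
            • retry:
              !Str = ?Str
                dual(X) = X
            • more:
              !Int = ?Int
                dual(X) = X
            • stop:
              ⊕{stop,more,ack} = &{stop,more,ack}  (⊕→&)
                • stop:
                  dual(X) = X
                • more:
                  dual(end) = end
                • ack:
                  dual(X) = X
        • stop:
          !Unit = ?Unit
            ?Unit = !Unit
              dual(end) = end
    • stop:
      !Int = ?Int
        !Unit = ?Unit
          !Unit = ?Unit
            dual(X) = X
    • retry:
      !Bool = ?Bool
        ⊕{ok,data,stop} = &{ok,data,stop}  (⊕→&)
          • ok:
            !Unit = ?Unit
              dual(X) = X
          • data:
            !Bool = ?Bool
              dual(X) = X
          • stop:
            !Bool = ?Bool
              dual(X) = X

μX.⊕{err: ⊕{retry: !Str.⊕{ok: X, data: end}, done: &{retry: ?Str.X, more: ?Int.X, stop: &{stop: X, more: end, ack: X}}, stop: ?Unit.!Unit.end}, stop: ?Int.?Unit.?Unit.X, retry: ?Bool.&{ok: ?Unit.X, data: ?Bool.X, stop: ?Bool.X}}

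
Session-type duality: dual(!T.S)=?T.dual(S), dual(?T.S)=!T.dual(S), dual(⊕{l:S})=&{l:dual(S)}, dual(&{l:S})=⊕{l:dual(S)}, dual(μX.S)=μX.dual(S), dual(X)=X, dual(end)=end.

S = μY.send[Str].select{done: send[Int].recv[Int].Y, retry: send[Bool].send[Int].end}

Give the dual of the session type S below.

μY.recv[Str].offer{done: recv[Int].send[Int].Y, retry: recv[Bool].recv[Int].end}

μY → μY  (rec unchanged)
  send[Str] → recv[Str]
    select{done,retry} → offer{done,retry}  (internal→external)
      • done:
        send[Int] → recv[Int]
          recv[Int] → send[Int]
            Y ↦ Y
      • retry:
        send[Bool] → recv[Bool]
          send[Int] → recv[Int]
            end ↦ end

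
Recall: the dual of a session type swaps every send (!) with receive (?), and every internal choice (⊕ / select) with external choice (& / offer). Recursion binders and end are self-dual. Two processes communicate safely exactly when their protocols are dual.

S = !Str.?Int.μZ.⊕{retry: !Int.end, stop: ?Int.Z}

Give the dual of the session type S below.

!Str ↦ ?Str
  ?Int ↦ !Int
    μZ ↦ μZ  (binder kept)
      ⊕{retry,stop} ↦ &{retry,stop}  (⊕→&)
        • retry:
          !Int ↦ ?Int
            end self-dual
        • stop:
          ?Int ↦ !Int
            Z self-dual

?Str.!Int.μZ.&{retry: ?Int.end, stop: !Int.Z}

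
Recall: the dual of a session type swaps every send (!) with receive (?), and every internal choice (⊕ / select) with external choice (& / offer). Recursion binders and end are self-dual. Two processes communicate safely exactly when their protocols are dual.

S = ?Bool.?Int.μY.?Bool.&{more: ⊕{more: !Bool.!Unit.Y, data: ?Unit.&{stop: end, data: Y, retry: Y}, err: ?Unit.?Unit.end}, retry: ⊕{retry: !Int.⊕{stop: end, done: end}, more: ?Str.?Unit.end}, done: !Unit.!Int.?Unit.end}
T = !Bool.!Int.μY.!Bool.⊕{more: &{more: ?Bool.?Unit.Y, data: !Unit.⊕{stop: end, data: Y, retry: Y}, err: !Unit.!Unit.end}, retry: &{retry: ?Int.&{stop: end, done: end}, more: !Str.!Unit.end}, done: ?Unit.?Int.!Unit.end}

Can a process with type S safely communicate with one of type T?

?Bool ‖ !Bool  ✓
  ?Int ‖ !Int  ✓
    μY ‖ μY  ✓ (rec unchanged)
      ?Bool ‖ !Bool  ✓
        &{more,retry,done} ‖ ⊕{more,retry,done}  ✓ same labels
          • more:
            ⊕{more,data,err} ‖ &{more,data,err}  ✓ same labels
              • more:
                !Bool ‖ ?Bool  ✓
                  !Unit ‖ ?Unit  ✓
                    Y ‖ Y  ✓
              • data:
                ?Unit ‖ !Unit  ✓
                  &{stop,data,retry} ‖ ⊕{stop,data,retry}  ✓ same labels
                    • stop:
                      end ‖ end  ✓
                    • data:
                      Y ‖ Y  ✓
                    • retry:
                      Y ‖ Y  ✓
              • err:
                ?Unit ‖ !Unit  ✓
                  ?Unit ‖ !Unit  ✓
                    end ‖ end  ✓
          • retry:
            ⊕{retry,more} ‖ &{retry,more}  ✓ same labels
              • retry:
                !Int ‖ ?Int  ✓
                  ⊕{stop,done} ‖ &{stop,done}  ✓ same labels
                    • stop:
                      end ‖ end  ✓
                    • done:
                      end ‖ end  ✓
              • more:
                ?Str ‖ !Str  ✓
                  ?Unit ‖ !Unit  ✓
                    end ‖ end  ✓
          • done:
            !Unit ‖ ?Unit  ✓
              !Int ‖ ?Int  ✓
                ?Unit ‖ !Unit  ✓
                  end ‖ end  ✓

YES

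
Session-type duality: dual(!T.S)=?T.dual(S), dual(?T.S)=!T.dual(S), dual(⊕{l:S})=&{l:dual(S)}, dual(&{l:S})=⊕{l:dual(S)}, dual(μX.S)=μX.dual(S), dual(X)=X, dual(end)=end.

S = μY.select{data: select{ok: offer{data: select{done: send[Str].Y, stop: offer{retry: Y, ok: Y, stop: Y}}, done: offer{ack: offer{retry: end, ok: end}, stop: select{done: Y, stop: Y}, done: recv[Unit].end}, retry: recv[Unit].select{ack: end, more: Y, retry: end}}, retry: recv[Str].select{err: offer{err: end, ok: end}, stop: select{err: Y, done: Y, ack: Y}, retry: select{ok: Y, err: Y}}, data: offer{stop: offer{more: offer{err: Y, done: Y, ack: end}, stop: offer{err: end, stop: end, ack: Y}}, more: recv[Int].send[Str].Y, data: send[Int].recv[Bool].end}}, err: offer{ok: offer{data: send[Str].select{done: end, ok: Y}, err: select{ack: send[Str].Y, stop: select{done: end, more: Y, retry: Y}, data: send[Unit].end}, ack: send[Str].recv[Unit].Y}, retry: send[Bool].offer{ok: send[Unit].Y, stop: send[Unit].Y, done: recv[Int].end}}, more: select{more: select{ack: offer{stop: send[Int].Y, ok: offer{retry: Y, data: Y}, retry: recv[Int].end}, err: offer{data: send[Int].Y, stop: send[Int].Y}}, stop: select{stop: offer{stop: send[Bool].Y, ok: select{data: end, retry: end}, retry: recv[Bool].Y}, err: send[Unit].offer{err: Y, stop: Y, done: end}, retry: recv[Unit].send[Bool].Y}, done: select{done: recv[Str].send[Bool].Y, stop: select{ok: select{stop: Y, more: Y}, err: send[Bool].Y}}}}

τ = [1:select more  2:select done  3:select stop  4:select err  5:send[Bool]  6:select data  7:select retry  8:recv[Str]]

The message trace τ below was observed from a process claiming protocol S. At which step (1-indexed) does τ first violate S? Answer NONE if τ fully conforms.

NONE

@1 select more  match  now at select{more: select{ack: offer{stop: send[Int].μY.…, ok: offer{retry: μY.…, data: μY.…}, retry: recv[Int].end}, err: offer{data: send[Int].μY.…, stop: send[Int].μY.…}}, stop: select{stop: offer{stop: send[Bool].μY.…, ok: select{data: end, retry: end}, retry: recv[Bool].μY.…}, err: send[Unit].offer{err: μY.…, stop: μY.…, done: end}, retry: recv[Unit].send[Bool].μY.…}, done: select{done: recv[Str].send[Bool].μY.…, stop: select{ok: select{stop: μY.…, more: μY.…}, err: send[Bool].μY.…}}}
@2 select done  match  now at select{done: recv[Str].send[Bool].μY.…, stop: select{ok: select{stop: μY.…, more: μY.…}, err: send[Bool].μY.…}}
@3 select stop  match  now at select{ok: select{stop: μY.…, more: μY.…}, err: send[Bool].μY.…}
@4 select err  match  now at send[Bool].μY.…
@5 send[Bool]  match  now at μY.…
@6 select data  match  now at select{ok: offer{data: select{done: send[Str].μY.…, stop: offer{retry: μY.…, ok: μY.…, stop: μY.…}}, done: offer{ack: offer{retry: end, ok: end}, stop: select{done: μY.…, stop: μY.…}, done: recv[Unit].end}, retry: recv[Unit].select{ack: end, more: μY.…, retry: end}}, retry: recv[Str].select{err: offer{err: end, ok: end}, stop: select{err: μY.…, done: μY.…, ack: μY.…}, retry: select{ok: μY.…, err: μY.…}}, data: offer{stop: offer{more: offer{err: μY.…, done: μY.…, ack: end}, stop: offer{err: end, stop: end, ack: μY.…}}, more: recv[Int].send[Str].μY.…, data: send[Int].recv[Bool].end}}
@7 select retry  match  now at recv[Str].select{err: offer{err: end, ok: end}, stop: select{err: μY.…, done: μY.…, ack: μY.…}, retry: select{ok: μY.…, err: μY.…}}
@8 recv[Str]  match  now at select{err: offer{err: end, ok: end}, stop: select{err: μY.…, done: μY.…, ack: μY.…}, retry: select{ok: μY.…, err: μY.…}}
trace exhausted — no violation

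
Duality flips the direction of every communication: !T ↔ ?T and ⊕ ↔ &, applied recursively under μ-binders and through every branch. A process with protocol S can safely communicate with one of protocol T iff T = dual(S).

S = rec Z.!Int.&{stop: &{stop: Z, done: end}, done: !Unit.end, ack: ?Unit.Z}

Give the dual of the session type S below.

rec Z ↦ rec Z  (rec unchanged)
  !Int ↦ ?Int
    &{stop,done,ack} ↦ +{stop,done,ack}  (&→⊕)
      case stop:
        &{stop,done} ↦ +{stop,done}  (&→⊕)
          case stop:
            Z ↦ Z
          case done:
            end ↦ end
      case done:
        !Unit ↦ ?Unit
          end ↦ end
      case ack:
        ?Unit ↦ !Unit
          Z ↦ Z

rec Z.?Int.+{stop: +{stop: Z, done: end}, done: ?Unit.end, ack: !Unit.Z}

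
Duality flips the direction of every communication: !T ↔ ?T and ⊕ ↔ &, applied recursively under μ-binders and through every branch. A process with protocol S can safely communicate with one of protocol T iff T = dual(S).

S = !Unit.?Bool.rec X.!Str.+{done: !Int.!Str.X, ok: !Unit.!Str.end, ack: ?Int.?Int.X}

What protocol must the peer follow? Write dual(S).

?Unit.!Bool.rec X.?Str.&{done: ?Int.?Str.X, ok: ?Unit.?Str.end, ack: !Int.!Int.X}

!Unit → ?Unit
  ?Bool → !Bool
    rec X → rec X  (binder kept)
      !Str → ?Str
        +{done,ok,ack} → &{done,ok,ack}  (select→offer)
          [done]
            !Int → ?Int
              !Str → ?Str
                X ↦ X
          [ok]
            !Unit → ?Unit
              !Str → ?Str
                end ↦ end
          [ack]
            ?Int → !Int
              ?Int → !Int
                X ↦ X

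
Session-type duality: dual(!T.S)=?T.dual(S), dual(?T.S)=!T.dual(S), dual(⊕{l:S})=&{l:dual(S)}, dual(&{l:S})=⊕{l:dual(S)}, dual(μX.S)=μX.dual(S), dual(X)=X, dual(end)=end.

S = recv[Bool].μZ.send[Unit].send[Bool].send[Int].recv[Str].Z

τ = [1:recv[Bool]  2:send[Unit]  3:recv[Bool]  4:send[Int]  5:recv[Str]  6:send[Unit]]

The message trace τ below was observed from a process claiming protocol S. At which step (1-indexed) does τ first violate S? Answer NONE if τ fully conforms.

step 1: recv[Bool]  ✓  state: μZ.…
step 2: send[Unit]  ✓  state: send[Bool].send[Int].recv[Str].μZ.…
step 3: got recv[Bool], protocol expects send[Bool]  ✗

3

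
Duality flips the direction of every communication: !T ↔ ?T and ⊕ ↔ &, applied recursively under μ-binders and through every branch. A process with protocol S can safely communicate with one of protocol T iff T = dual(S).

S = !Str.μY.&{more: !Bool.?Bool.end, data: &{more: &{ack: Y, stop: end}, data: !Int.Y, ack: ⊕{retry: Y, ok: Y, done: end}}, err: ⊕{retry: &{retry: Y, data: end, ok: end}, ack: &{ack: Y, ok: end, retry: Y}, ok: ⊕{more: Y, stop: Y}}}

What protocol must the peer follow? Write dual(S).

?Str.μY.⊕{more: ?Bool.!Bool.end, data: ⊕{more: ⊕{ack: Y, stop: end}, data: ?Int.Y, ack: &{retry: Y, ok: Y, done: end}}, err: &{retry: ⊕{retry: Y, data: end, ok: end}, ack: ⊕{ack: Y, ok: end, retry: Y}, ok: &{more: Y, stop: Y}}}

!Str = ?Str
  μY = μY  (binder kept)
    &{more,data,err} = ⊕{more,data,err}  (offer→select)
      case more:
        !Bool = ?Bool
          ?Bool = !Bool
            end ↦ end
      case data:
        &{more,data,ack} = ⊕{more,data,ack}  (offer→select)
          case more:
            &{ack,stop} = ⊕{ack,stop}  (offer→select)
              case ack:
                Y ↦ Y
              case stop:
                end ↦ end
          case data:
            !Int = ?Int
              Y ↦ Y
          case ack:
            ⊕{retry,ok,done} = &{retry,ok,done}  (⊕→&)
              case retry:
                Y ↦ Y
              case ok:
                Y ↦ Y
              case done:
                end ↦ end
      case err:
        ⊕{retry,ack,ok} = &{retry,ack,ok}  (⊕→&)
          case retry:
            &{retry,data,ok} = ⊕{retry,data,ok}  (offer→select)
              case retry:
                Y ↦ Y
              case data:
                end ↦ end
              case ok:
                end ↦ end
          case ack:
            &{ack,ok,retry} = ⊕{ack,ok,retry}  (offer→select)
              case ack:
                Y ↦ Y
              case ok:
                end ↦ end
              case retry:
                Y ↦ Y
          case ok:
            ⊕{more,stop} = &{more,stop}  (⊕→&)
              case more:
                Y ↦ Y
              case stop:
                Y ↦ Y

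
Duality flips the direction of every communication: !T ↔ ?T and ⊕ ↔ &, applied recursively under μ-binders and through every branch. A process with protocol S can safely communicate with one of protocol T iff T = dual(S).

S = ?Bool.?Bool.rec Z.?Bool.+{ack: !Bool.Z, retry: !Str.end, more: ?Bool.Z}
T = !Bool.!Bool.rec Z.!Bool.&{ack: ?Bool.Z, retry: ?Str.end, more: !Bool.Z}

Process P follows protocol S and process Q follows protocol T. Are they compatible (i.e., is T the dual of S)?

?Bool ‖ !Bool  ✓
  ?Bool ‖ !Bool  ✓
    rec Z ‖ rec Z  ✓ (μ self-dual)
      ?Bool ‖ !Bool  ✓
        +{ack,retry,more} ‖ &{ack,retry,more}  ✓ same labels
          case ack:
            !Bool ‖ ?Bool  ✓
              Z ‖ Z  ✓
          case retry:
            !Str ‖ ?Str  ✓
              end ‖ end  ✓
          case more:
            ?Bool ‖ !Bool  ✓
              Z ‖ Z  ✓

YES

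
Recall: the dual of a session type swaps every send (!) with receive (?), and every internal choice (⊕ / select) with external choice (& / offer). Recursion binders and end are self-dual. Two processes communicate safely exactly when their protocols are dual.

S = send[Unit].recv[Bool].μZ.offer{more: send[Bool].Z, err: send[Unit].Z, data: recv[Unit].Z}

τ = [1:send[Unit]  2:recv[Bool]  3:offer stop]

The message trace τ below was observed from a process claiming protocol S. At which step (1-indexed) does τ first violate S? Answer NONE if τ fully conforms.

3

@1 send[Unit]  match  now at recv[Bool].μZ.…
@2 recv[Bool]  match  now at μZ.…
@3 got offer stop, protocol expects offer more or offer err or offer data  ✗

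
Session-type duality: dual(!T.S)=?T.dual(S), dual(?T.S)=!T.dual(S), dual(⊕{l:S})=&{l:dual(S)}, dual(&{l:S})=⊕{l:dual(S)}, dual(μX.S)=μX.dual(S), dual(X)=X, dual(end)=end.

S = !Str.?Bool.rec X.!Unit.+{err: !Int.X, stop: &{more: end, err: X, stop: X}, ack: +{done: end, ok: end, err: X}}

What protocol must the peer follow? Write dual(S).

?Str.!Bool.rec X.?Unit.&{err: ?Int.X, stop: +{more: end, err: X, stop: X}, ack: &{done: end, ok: end, err: X}}

!Str → ?Str
  ?Bool → !Bool
    rec X → rec X  (μ self-dual)
      !Unit → ?Unit
        +{err,stop,ack} → &{err,stop,ack}  (select→offer)
          [err]
            !Int → ?Int
              X ↦ X
          [stop]
            &{more,err,stop} → +{more,err,stop}  (external→internal)
              [more]
                end ↦ end
              [err]
                X ↦ X
              [stop]
                X ↦ X
          [ack]
            +{done,ok,err} → &{done,ok,err}  (select→offer)
              [done]
                end ↦ end
              [ok]
                end ↦ end
              [err]
                X ↦ X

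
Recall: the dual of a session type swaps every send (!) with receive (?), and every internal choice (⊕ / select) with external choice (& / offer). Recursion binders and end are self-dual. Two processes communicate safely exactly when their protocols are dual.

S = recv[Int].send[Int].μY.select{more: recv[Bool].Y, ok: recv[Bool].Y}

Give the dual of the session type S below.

send[Int].recv[Int].μY.offer{more: send[Bool].Y, ok: send[Bool].Y}

recv[Int] = send[Int]
  send[Int] = recv[Int]
    μY = μY  (rec unchanged)
      select{more,ok} = offer{more,ok}  (select→offer)
        case more:
          recv[Bool] = send[Bool]
            Y ↦ Y
        case ok:
          recv[Bool] = send[Bool]
            Y ↦ Y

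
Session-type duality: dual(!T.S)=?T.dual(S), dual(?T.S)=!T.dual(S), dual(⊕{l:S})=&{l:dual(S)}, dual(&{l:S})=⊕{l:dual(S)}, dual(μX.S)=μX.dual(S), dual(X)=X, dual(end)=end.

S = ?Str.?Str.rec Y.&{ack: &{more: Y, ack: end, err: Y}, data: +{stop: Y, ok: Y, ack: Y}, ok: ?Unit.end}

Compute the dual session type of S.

?Str → !Str
  ?Str → !Str
    rec Y → rec Y  (binder kept)
      &{ack,data,ok} → +{ack,data,ok}  (&→⊕)
        • ack:
          &{more,ack,err} → +{more,ack,err}  (&→⊕)
            • more:
              dual(Y) = Y
            • ack:
              dual(end) = end
            • err:
              dual(Y) = Y
        • data:
          +{stop,ok,ack} → &{stop,ok,ack}  (select→offer)
            • stop:
              dual(Y) = Y
            • ok:
              dual(Y) = Y
            • ack:
              dual(Y) = Y
        • ok:
          ?Unit → !Unit
            dual(end) = end

!Str.!Str.rec Y.+{ack: +{more: Y, ack: end, err: Y}, data: &{stop: Y, ok: Y, ack: Y}, ok: !Unit.end}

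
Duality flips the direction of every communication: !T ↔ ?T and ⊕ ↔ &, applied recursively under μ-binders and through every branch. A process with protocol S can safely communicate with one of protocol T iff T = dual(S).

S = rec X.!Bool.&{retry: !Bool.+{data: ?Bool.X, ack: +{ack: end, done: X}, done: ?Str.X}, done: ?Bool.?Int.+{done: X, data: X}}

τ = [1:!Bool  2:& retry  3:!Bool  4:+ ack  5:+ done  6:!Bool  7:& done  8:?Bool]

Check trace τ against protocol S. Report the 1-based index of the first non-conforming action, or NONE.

NONE

[1] !Bool  match  now at &{retry: !Bool.+{data: ?Bool.rec X.…, ack: +{ack: end, done: rec X.…}, done: ?Str.rec X.…}, done: ?Bool.?Int.+{done: rec X.…, data: rec X.…}}
[2] & retry  match  now at !Bool.+{data: ?Bool.rec X.…, ack: +{ack: end, done: rec X.…}, done: ?Str.rec X.…}
[3] !Bool  match  now at +{data: ?Bool.rec X.…, ack: +{ack: end, done: rec X.…}, done: ?Str.rec X.…}
[4] + ack  match  now at +{ack: end, done: rec X.…}
[5] + done  match  now at rec X.…
[6] !Bool  match  now at &{retry: !Bool.+{data: ?Bool.rec X.…, ack: +{ack: end, done: rec X.…}, done: ?Str.rec X.…}, done: ?Bool.?Int.+{done: rec X.…, data: rec X.…}}
[7] & done  match  now at ?Bool.?Int.+{done: rec X.…, data: rec X.…}
[8] ?Bool  match  now at ?Int.+{done: rec X.…, data: rec X.…}
trace exhausted — no violation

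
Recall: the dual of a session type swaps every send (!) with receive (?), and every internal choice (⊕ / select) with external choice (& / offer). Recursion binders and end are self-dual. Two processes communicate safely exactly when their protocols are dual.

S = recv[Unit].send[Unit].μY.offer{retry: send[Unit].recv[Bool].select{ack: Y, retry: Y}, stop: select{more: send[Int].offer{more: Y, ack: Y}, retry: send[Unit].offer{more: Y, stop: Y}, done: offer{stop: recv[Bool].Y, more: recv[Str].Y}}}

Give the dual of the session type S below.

send[Unit].recv[Unit].μY.select{retry: recv[Unit].send[Bool].offer{ack: Y, retry: Y}, stop: offer{more: recv[Int].select{more: Y, ack: Y}, retry: recv[Unit].select{more: Y, stop: Y}, done: select{stop: send[Bool].Y, more: send[Str].Y}}}

recv[Unit] ↦ send[Unit]
  send[Unit] ↦ recv[Unit]
    μY ↦ μY  (rec unchanged)
      offer{retry,stop} ↦ select{retry,stop}  (external→internal)
        [retry]
          send[Unit] ↦ recv[Unit]
            recv[Bool] ↦ send[Bool]
              select{ack,retry} ↦ offer{ack,retry}  (⊕→&)
                [ack]
                  Y self-dual
                [retry]
                  Y self-dual
        [stop]
          select{more,retry,done} ↦ offer{more,retry,done}  (⊕→&)
            [more]
              send[Int] ↦ recv[Int]
                offer{more,ack} ↦ select{more,ack}  (external→internal)
                  [more]
                    Y self-dual
                  [ack]
                    Y self-dual
            [retry]
              send[Unit] ↦ recv[Unit]
                offer{more,stop} ↦ select{more,stop}  (external→internal)
                  [more]
                    Y self-dual
                  [stop]
                    Y self-dual
            [done]
              offer{stop,more} ↦ select{stop,more}  (external→internal)
                [stop]
                  recv[Bool] ↦ send[Bool]
                    Y self-dual
                [more]
                  recv[Str] ↦ send[Str]
                    Y self-dual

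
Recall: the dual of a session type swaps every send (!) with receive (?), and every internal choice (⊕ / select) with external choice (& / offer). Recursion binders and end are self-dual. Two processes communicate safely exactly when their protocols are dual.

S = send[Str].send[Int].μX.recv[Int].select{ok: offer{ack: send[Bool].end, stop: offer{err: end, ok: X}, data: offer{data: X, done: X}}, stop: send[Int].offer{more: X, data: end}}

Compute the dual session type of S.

recv[Str].recv[Int].μX.send[Int].offer{ok: select{ack: recv[Bool].end, stop: select{err: end, ok: X}, data: select{data: X, done: X}}, stop: recv[Int].select{more: X, data: end}}

send[Str] ↦ recv[Str]
  send[Int] ↦ recv[Int]
    μX ↦ μX  (binder kept)
      recv[Int] ↦ send[Int]
        select{ok,stop} ↦ offer{ok,stop}  (⊕→&)
          case ok:
            offer{ack,stop,data} ↦ select{ack,stop,data}  (external→internal)
              case ack:
                send[Bool] ↦ recv[Bool]
                  dual(end) = end
              case stop:
                offer{err,ok} ↦ select{err,ok}  (external→internal)
                  case err:
                    dual(end) = end
                  case ok:
                    dual(X) = X
              case data:
                offer{data,done} ↦ select{data,done}  (external→internal)
                  case data:
                    dual(X) = X
                  case done:
                    dual(X) = X
          case stop:
            send[Int] ↦ recv[Int]
              offer{more,data} ↦ select{more,data}  (external→internal)
                case more:
                  dual(X) = X
                case data:
                  dual(end) = end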